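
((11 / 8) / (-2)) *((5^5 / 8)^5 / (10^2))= -131130218505859375 / 2097152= -62527760746.89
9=9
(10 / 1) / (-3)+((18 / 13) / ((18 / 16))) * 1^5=-82 / 39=-2.10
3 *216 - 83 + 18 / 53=29963 / 53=565.34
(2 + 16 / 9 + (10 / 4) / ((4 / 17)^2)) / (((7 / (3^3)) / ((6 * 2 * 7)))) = 126837 / 8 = 15854.62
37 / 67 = 0.55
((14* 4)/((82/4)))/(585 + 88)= 112/27593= 0.00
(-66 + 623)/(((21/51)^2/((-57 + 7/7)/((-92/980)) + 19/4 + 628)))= 18204919489/4508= 4038358.36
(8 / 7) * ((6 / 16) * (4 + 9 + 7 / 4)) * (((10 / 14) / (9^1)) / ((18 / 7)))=295 / 1512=0.20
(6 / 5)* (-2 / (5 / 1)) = -12 / 25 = -0.48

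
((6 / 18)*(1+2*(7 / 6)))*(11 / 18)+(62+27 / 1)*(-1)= -7154 / 81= -88.32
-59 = -59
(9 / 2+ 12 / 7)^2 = 7569 / 196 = 38.62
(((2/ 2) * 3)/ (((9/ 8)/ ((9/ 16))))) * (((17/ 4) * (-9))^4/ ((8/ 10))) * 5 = 41098596075/ 2048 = 20067673.86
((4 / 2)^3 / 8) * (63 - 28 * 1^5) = 35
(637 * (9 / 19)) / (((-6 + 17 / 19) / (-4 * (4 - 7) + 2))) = -80262 / 97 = -827.44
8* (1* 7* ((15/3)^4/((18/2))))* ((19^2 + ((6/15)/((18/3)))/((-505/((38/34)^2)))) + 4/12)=1107430154600/788103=1405184.54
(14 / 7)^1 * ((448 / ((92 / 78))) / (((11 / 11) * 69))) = 5824 / 529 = 11.01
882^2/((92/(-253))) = -2139291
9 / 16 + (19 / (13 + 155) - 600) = -201373 / 336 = -599.32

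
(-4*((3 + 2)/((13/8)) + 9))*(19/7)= -11932/91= -131.12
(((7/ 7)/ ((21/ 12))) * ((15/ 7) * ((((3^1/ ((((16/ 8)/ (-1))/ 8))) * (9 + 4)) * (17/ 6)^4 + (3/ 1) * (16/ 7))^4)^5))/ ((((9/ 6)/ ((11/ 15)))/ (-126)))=-4489602072789484238290157670794187780754174261284356791304355860263830212420056429864833473103213615043649544871035439938801542385474637211/ 542366319868013310014242280109305365543198377237685469184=-8277803964453478940044351000000000000000000000000000000000000000000000000000000000.00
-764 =-764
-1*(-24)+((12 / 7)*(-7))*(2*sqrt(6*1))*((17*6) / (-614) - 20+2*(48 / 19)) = 24+2115768*sqrt(6) / 5833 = 912.49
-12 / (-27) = 4 / 9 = 0.44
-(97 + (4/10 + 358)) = -455.40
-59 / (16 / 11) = -649 / 16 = -40.56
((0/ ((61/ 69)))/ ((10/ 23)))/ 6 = 0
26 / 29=0.90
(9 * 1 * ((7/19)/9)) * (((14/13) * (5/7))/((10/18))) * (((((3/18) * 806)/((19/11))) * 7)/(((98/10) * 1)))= 10230/361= 28.34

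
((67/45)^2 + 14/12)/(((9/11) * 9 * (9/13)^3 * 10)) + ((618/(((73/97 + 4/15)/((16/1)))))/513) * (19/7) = 1277748263562781/24826000594500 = 51.47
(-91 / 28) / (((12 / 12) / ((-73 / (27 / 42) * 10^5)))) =332150000 / 9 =36905555.56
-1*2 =-2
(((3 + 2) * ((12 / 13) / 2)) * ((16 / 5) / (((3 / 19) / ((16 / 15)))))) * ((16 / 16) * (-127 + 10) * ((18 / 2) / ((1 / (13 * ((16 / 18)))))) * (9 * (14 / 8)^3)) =-146397888 / 5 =-29279577.60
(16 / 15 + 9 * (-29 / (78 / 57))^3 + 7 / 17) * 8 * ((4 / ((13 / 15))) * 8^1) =-12285136012576 / 485537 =-25302162.37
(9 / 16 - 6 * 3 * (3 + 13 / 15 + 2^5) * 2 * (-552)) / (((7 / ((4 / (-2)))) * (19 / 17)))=-51017391 / 280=-182204.97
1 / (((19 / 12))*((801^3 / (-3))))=-4 / 1084947291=-0.00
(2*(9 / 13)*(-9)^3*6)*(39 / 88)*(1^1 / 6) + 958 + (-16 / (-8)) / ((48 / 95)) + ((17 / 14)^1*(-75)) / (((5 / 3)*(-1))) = 1051993 / 1848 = 569.26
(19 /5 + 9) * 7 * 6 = 2688 /5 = 537.60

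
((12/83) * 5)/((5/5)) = 0.72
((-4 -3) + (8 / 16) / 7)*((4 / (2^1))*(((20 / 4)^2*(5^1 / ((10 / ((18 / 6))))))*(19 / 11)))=-138225 / 154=-897.56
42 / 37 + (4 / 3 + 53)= 6157 / 111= 55.47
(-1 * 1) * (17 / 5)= -17 / 5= -3.40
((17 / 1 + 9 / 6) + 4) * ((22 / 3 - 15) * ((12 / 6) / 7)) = -345 / 7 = -49.29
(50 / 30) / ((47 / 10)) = 50 / 141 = 0.35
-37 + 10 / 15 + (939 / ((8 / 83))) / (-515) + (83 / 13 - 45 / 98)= -388348747 / 7873320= -49.32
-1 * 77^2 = -5929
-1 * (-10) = 10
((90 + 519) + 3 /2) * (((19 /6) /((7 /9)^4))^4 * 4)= 3640199619287549399301 /265863444556808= 13691989.98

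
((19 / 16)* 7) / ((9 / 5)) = 665 / 144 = 4.62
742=742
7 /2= 3.50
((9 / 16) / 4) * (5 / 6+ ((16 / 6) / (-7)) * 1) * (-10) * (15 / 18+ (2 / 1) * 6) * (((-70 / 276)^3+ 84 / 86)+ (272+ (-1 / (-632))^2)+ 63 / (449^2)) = -324458421911075570202755 / 145597036710199025664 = -2228.47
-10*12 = -120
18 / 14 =9 / 7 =1.29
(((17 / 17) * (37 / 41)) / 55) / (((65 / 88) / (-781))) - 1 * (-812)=10588724 / 13325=794.65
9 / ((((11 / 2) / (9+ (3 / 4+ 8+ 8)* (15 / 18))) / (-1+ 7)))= 4959 / 22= 225.41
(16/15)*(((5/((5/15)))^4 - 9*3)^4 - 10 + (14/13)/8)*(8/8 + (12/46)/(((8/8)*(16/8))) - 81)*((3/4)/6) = -208701056730314047828401/2990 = -69799684525188644758.66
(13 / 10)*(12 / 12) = 13 / 10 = 1.30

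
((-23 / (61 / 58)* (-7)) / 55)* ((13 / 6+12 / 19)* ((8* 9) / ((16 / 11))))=4468233 / 11590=385.52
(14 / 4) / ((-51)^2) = 7 / 5202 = 0.00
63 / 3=21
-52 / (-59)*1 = 52 / 59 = 0.88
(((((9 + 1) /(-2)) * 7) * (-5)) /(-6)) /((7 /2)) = -25 /3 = -8.33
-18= -18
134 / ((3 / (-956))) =-128104 / 3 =-42701.33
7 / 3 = 2.33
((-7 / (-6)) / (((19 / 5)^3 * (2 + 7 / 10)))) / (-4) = -4375 / 2222316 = -0.00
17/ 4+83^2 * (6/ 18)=27607/ 12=2300.58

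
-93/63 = -31/21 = -1.48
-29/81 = -0.36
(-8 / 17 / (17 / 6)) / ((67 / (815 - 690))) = -6000 / 19363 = -0.31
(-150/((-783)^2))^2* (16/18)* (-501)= -3340000/125292707307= -0.00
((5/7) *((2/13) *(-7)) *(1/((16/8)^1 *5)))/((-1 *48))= 1/624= 0.00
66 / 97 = 0.68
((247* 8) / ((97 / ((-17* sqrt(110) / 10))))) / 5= -16796* sqrt(110) / 2425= -72.64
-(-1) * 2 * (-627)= -1254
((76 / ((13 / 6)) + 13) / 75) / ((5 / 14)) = 70 / 39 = 1.79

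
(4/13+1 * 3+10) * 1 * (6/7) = 1038/91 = 11.41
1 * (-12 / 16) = -3 / 4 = -0.75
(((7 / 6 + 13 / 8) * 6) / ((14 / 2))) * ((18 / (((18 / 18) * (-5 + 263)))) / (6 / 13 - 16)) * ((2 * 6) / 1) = -7839 / 60802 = -0.13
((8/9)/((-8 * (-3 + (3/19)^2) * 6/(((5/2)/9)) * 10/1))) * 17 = 6137/2087856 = 0.00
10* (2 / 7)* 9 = 180 / 7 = 25.71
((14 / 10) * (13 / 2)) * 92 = 4186 / 5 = 837.20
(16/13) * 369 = 5904/13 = 454.15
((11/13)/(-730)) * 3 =-33/9490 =-0.00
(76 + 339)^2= 172225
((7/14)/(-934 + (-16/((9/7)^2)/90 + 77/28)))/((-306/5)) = 2025/230846281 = 0.00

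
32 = 32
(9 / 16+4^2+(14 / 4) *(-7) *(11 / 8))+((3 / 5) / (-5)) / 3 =-3433 / 200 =-17.16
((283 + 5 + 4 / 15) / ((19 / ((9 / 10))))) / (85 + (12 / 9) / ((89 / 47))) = 1731762 / 10869425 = 0.16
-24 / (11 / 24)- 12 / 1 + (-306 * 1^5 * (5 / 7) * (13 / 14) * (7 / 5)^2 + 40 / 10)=-25199 / 55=-458.16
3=3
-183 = -183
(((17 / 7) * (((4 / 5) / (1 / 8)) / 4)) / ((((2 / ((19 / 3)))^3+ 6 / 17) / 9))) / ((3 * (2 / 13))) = 51538526 / 261485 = 197.10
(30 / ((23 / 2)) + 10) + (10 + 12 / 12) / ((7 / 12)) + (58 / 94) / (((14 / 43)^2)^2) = 3587044043 / 41527696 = 86.38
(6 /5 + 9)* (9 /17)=27 /5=5.40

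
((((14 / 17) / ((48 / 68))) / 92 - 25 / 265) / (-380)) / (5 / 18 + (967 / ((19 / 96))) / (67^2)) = 32172663 / 204541471120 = 0.00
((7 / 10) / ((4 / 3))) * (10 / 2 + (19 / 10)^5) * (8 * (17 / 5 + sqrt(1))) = 687478869 / 1250000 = 549.98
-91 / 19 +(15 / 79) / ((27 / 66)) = -19477 / 4503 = -4.33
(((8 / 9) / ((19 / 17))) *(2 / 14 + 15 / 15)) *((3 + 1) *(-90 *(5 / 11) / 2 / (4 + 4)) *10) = -136000 / 1463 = -92.96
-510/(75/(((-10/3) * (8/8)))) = 68/3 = 22.67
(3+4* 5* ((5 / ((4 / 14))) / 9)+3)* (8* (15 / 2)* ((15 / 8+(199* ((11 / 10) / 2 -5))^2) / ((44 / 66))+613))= 95094652513 / 30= 3169821750.43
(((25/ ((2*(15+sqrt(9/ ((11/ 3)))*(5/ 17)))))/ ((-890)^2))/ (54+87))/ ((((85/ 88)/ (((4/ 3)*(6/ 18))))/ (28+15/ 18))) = 355861/ 3591489917700-1903*sqrt(33)/ 3591489917700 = 0.00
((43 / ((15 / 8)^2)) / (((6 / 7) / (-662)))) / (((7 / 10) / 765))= -30971008 / 3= -10323669.33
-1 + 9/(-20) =-29/20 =-1.45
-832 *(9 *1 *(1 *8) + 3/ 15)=-300352/ 5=-60070.40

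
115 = 115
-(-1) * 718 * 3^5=174474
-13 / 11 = -1.18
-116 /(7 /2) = -232 /7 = -33.14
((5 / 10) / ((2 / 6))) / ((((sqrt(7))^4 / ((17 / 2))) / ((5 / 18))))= 0.07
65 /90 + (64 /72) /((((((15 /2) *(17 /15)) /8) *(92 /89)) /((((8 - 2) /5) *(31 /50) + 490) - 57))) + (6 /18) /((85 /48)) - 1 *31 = 320.95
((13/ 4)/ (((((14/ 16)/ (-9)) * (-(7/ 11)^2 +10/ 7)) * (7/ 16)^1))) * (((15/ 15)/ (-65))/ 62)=5808/ 313565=0.02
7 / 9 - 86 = -85.22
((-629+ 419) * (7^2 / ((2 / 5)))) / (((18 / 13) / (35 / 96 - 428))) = 4576383175 / 576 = 7945109.68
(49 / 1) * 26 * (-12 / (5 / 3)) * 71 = -3256344 / 5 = -651268.80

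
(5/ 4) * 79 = 395/ 4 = 98.75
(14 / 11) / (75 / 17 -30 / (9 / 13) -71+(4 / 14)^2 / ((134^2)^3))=-50636431337034144 / 4373313970349505775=-0.01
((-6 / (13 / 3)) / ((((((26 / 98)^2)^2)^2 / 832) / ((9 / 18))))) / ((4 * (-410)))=2392771001011272 / 167224797805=14308.71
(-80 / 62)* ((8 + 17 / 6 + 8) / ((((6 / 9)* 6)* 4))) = -565 / 372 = -1.52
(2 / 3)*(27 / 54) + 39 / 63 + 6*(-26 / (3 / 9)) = -9808 / 21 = -467.05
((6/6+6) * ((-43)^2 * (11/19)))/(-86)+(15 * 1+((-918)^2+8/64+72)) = 128094047/152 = 842723.99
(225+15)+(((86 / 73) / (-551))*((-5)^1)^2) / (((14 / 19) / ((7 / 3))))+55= 1872470 / 6351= 294.83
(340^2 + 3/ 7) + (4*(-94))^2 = 1798835/ 7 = 256976.43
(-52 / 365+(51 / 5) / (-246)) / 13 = -1101 / 77818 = -0.01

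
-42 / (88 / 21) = -441 / 44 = -10.02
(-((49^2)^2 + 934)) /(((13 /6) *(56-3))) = -34594410 /689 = -50209.59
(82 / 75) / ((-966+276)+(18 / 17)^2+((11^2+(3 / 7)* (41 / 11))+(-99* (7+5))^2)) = 912373 / 1177276371375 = 0.00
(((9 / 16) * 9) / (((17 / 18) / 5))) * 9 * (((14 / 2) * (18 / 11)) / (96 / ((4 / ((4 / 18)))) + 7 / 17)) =6200145 / 12892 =480.93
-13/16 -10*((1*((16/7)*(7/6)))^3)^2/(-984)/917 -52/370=-230985773819/243384931440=-0.95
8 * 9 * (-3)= -216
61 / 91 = 0.67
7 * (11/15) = 77/15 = 5.13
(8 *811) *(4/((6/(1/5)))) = 12976/15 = 865.07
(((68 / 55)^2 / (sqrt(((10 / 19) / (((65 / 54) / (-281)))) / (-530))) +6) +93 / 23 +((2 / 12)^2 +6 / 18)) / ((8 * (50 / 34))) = 4913 * sqrt(110357130) / 191255625 +29291 / 33120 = 1.15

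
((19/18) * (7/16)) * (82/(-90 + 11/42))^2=10955077/28410722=0.39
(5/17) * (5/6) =25/102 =0.25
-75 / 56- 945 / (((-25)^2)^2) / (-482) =-1412104083 / 1054375000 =-1.34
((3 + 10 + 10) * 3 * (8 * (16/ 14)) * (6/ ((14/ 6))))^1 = 79488/ 49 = 1622.20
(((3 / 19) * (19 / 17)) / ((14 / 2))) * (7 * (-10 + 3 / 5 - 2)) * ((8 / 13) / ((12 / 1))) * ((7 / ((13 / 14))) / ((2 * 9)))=-1862 / 43095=-0.04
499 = 499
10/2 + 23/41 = 228/41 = 5.56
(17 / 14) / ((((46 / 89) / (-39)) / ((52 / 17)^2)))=-2346396 / 2737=-857.29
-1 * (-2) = 2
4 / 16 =1 / 4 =0.25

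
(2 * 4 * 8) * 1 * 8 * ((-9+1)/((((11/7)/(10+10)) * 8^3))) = -1120/11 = -101.82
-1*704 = -704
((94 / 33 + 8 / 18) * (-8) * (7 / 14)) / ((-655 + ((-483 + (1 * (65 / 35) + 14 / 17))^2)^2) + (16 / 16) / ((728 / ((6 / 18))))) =-27195608230336 / 109894668924193751020335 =-0.00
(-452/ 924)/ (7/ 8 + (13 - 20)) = 904/ 11319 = 0.08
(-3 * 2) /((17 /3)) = -18 /17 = -1.06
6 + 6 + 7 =19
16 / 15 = 1.07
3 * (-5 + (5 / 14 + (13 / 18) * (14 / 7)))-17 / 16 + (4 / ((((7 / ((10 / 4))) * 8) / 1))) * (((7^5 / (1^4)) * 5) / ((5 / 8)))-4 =8062435 / 336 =23995.34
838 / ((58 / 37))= 15503 / 29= 534.59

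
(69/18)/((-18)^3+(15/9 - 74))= -23/35426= -0.00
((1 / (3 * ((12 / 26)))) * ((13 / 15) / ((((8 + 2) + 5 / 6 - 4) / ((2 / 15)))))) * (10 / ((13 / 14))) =728 / 5535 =0.13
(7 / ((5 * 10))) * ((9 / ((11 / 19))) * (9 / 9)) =1197 / 550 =2.18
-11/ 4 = -2.75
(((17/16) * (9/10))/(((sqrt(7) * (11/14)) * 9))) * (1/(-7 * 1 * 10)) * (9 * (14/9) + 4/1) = -153 * sqrt(7)/30800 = -0.01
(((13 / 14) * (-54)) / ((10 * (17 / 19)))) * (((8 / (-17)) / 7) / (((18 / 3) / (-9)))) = -0.57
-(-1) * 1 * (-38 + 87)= 49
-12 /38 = -6 /19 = -0.32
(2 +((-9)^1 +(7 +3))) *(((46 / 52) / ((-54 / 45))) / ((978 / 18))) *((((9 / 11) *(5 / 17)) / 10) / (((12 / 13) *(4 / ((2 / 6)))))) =-345 / 3901568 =-0.00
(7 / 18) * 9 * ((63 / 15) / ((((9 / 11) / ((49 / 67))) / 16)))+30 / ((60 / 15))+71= 580361 / 2010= 288.74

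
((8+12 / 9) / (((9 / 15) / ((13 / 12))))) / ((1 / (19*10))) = 86450 / 27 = 3201.85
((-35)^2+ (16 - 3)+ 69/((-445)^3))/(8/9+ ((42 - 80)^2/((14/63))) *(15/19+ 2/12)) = 981845574129/4928173915625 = 0.20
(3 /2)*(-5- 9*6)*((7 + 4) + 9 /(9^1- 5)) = -9381 /8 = -1172.62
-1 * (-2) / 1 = 2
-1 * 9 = -9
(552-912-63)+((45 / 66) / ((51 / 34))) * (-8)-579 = -11062 / 11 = -1005.64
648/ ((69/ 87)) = 18792/ 23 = 817.04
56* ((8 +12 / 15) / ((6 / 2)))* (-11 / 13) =-27104 / 195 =-138.99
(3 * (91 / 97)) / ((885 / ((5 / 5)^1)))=91 / 28615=0.00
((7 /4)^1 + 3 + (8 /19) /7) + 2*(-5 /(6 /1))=5017 /1596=3.14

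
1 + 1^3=2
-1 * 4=-4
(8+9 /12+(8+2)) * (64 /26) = 600 /13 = 46.15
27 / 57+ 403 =7666 / 19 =403.47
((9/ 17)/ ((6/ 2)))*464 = 1392/ 17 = 81.88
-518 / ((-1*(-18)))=-259 / 9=-28.78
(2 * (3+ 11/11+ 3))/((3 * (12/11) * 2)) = 77/36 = 2.14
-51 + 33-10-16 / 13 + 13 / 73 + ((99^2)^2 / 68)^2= 1995555134979.43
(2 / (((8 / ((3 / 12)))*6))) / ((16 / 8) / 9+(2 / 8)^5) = 96 / 2057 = 0.05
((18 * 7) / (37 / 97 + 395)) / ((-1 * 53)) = -2037 / 338776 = -0.01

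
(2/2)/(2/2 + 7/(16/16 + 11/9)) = 20/83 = 0.24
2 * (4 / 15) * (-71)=-568 / 15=-37.87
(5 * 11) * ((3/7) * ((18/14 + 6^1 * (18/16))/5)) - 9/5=35361/980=36.08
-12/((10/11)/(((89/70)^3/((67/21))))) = -69791931/8207500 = -8.50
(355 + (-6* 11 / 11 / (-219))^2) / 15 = 1891799 / 79935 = 23.67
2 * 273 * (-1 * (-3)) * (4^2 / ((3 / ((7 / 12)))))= 5096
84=84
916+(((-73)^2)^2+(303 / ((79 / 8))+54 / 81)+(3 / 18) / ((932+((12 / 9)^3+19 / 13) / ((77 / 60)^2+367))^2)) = 31324292772030725345700770658511 / 1102999578218502620696736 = 28399188.35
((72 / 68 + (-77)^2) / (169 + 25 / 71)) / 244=7157581 / 49875552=0.14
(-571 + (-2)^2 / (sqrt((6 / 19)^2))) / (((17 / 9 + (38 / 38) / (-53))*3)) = -88775 / 892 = -99.52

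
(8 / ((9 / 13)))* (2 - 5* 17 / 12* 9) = -6422 / 9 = -713.56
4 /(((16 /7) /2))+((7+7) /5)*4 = 147 /10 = 14.70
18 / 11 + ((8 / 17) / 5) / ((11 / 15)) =30 / 17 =1.76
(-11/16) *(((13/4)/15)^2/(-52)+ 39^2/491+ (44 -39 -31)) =1781278213/113126400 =15.75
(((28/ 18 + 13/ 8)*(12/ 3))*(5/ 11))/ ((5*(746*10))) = 229/ 1477080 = 0.00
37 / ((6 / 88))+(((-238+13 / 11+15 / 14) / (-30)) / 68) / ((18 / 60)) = 51181553 / 94248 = 543.05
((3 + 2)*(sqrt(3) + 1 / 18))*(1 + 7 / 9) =40 / 81 + 80*sqrt(3) / 9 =15.89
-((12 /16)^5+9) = -9459 /1024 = -9.24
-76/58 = -38/29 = -1.31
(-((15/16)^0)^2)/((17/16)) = -16/17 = -0.94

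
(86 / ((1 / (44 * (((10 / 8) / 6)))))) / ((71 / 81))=63855 / 71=899.37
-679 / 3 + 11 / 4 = -2683 / 12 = -223.58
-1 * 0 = 0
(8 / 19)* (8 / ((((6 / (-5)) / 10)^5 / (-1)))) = 625000000 / 4617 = 135369.29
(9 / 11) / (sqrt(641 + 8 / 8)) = 3*sqrt(642) / 2354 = 0.03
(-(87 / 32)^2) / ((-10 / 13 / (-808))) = -9938097 / 1280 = -7764.14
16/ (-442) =-8/ 221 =-0.04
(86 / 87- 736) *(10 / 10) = -63946 / 87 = -735.01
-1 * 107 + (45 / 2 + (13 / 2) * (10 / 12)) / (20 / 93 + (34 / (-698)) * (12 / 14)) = 8518483 / 157496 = 54.09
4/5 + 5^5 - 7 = 15594/5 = 3118.80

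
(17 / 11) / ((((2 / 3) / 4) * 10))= 51 / 55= 0.93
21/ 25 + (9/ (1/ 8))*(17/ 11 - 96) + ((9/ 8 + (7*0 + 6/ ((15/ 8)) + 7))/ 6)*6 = -14934837/ 2200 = -6788.56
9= 9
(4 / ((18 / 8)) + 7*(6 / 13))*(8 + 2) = 5860 / 117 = 50.09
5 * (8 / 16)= 2.50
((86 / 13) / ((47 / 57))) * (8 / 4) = 9804 / 611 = 16.05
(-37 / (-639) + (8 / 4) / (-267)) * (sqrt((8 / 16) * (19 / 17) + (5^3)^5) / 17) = 2867 * sqrt(35278320313146) / 32871438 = 518.04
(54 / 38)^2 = 729 / 361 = 2.02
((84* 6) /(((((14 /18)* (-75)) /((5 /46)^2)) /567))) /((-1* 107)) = 0.54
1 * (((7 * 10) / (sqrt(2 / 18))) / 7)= 30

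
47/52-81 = -4165/52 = -80.10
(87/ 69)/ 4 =29/ 92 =0.32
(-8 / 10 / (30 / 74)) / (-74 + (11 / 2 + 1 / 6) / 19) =2812 / 105025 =0.03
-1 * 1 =-1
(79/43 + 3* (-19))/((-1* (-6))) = -1186/129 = -9.19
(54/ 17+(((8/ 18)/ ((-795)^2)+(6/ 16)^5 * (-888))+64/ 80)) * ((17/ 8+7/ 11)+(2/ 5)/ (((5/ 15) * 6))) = -1346355704376811/ 174276292608000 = -7.73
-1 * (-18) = 18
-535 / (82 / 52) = -13910 / 41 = -339.27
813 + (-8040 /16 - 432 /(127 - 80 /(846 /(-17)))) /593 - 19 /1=51173512807 /64519586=793.15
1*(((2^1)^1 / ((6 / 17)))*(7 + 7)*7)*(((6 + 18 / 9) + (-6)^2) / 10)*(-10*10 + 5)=-696388 / 3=-232129.33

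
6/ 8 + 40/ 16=13/ 4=3.25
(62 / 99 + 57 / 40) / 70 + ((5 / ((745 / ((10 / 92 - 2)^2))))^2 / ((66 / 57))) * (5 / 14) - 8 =-7843784102958979 / 984099606494400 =-7.97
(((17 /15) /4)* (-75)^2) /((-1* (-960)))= 425 /256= 1.66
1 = 1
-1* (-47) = 47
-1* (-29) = 29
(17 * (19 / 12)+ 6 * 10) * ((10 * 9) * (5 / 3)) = 26075 / 2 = 13037.50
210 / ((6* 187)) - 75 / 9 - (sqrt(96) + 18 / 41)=-4* sqrt(6) - 197468 / 23001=-18.38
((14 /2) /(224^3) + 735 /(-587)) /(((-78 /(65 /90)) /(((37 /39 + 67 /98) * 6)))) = 7362886802987 /64840641675264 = 0.11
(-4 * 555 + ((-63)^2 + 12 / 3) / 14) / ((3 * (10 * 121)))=-27107 / 50820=-0.53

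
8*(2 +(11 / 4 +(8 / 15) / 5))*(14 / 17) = 40796 / 1275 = 32.00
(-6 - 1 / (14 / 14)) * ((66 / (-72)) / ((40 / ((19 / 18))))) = 1463 / 8640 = 0.17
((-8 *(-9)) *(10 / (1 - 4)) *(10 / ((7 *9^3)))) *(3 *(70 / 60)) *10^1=-16.46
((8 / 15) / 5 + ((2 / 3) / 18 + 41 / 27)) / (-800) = -187 / 90000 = -0.00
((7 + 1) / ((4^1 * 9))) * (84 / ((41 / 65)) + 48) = 40.26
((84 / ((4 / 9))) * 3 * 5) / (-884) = -2835 / 884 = -3.21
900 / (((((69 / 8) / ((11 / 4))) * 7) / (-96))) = -633600 / 161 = -3935.40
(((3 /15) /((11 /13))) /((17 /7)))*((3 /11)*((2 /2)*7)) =1911 /10285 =0.19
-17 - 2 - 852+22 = -849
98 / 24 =49 / 12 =4.08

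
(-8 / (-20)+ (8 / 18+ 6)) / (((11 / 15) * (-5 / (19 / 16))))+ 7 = 4.78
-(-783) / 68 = 783 / 68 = 11.51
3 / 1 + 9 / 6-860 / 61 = -1171 / 122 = -9.60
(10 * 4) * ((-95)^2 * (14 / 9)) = 5054000 / 9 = 561555.56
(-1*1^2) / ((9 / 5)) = -5 / 9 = -0.56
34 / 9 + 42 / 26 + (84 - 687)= -69920 / 117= -597.61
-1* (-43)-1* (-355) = 398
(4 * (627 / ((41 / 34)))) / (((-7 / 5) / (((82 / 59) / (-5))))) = 170544 / 413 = 412.94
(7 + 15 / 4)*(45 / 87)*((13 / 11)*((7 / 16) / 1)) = 58695 / 20416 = 2.87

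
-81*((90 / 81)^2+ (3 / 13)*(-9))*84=74508 / 13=5731.38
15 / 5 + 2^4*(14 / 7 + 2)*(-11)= -701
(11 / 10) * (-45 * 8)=-396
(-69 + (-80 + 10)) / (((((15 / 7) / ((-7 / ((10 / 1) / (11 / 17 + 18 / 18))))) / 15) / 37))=3528098 / 85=41507.04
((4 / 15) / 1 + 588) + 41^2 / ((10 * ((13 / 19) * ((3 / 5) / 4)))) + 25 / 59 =25616893 / 11505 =2226.59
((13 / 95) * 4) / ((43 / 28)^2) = 40768 / 175655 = 0.23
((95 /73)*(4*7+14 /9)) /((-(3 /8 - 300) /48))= 3234560 /524943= 6.16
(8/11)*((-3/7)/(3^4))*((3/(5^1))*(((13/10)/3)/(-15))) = 52/779625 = 0.00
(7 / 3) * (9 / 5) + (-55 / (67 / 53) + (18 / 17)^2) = -3697012 / 96815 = -38.19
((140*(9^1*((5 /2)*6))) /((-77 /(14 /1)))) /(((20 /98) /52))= -9631440 /11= -875585.45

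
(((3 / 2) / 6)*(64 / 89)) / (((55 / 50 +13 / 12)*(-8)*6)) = -20 / 11659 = -0.00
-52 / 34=-26 / 17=-1.53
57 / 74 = 0.77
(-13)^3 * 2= -4394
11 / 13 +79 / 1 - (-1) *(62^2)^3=738403063630 / 13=56800235663.85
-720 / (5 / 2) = -288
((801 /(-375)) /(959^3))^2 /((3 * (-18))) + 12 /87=291704353510461840145291 /2114856562950848342718750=0.14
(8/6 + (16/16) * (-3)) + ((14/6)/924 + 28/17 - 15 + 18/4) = -70801/6732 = -10.52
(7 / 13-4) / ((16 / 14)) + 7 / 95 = -29197 / 9880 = -2.96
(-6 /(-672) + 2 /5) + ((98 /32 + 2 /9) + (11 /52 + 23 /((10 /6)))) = 290011 /16380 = 17.71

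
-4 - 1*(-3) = -1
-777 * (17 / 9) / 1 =-4403 / 3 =-1467.67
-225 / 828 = -25 / 92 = -0.27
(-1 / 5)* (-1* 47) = 47 / 5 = 9.40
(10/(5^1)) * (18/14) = 18/7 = 2.57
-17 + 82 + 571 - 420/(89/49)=36024/89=404.76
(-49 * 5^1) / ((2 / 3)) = -735 / 2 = -367.50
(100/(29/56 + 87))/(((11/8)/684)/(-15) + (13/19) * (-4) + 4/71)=-0.43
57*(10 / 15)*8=304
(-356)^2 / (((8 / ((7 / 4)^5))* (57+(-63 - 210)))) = -133128247 / 110592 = -1203.78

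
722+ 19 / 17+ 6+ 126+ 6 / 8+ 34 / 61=3552451 / 4148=856.43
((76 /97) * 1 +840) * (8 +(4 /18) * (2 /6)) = 17779208 /2619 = 6788.55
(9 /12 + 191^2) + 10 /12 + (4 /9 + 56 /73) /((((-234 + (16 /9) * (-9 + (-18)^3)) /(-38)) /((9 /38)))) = 169668971363 /4650684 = 36482.58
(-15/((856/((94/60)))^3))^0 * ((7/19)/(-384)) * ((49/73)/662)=-343/352586496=-0.00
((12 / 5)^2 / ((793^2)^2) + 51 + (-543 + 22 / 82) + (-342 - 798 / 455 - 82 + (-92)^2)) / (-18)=-3058884102751461389 / 7296072145578450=-419.25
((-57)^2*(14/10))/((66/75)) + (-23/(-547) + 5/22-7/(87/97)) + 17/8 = 21623675207/4187832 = 5163.45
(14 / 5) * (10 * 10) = 280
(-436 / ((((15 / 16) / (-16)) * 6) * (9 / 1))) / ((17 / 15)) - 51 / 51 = 55349 / 459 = 120.59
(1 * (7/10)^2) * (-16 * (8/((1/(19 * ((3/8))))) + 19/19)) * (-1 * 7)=79576/25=3183.04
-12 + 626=614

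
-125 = -125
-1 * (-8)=8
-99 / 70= -1.41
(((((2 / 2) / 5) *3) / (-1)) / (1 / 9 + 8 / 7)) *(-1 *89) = 16821 / 395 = 42.58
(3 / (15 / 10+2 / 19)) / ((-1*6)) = -19 / 61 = -0.31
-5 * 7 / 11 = -35 / 11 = -3.18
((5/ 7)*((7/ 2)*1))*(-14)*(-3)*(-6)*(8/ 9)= -560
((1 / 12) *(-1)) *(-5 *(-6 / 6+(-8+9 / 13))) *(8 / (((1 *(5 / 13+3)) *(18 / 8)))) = -40 / 11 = -3.64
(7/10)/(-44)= -0.02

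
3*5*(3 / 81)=5 / 9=0.56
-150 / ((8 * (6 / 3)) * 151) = -75 / 1208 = -0.06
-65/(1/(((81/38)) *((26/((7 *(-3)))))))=22815/133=171.54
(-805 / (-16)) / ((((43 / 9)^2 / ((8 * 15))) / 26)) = 12714975 / 1849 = 6876.68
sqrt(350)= 5 * sqrt(14)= 18.71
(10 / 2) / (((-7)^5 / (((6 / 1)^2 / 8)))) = -45 / 33614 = -0.00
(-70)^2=4900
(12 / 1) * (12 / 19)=144 / 19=7.58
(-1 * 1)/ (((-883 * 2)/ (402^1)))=201/ 883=0.23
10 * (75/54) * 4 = 500/9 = 55.56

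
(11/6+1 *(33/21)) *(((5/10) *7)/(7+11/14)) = 1001/654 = 1.53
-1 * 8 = -8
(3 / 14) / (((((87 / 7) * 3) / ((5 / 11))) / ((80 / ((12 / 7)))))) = 350 / 2871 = 0.12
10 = 10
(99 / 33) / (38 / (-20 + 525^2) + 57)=826815 / 15709523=0.05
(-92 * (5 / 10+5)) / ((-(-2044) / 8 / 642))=-649704 / 511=-1271.44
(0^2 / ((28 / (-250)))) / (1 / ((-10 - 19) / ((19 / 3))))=0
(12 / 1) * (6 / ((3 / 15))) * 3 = 1080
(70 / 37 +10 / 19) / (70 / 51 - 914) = -21675 / 8180108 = -0.00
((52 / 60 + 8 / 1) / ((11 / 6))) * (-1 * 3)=-798 / 55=-14.51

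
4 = 4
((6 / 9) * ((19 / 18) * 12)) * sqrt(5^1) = 18.88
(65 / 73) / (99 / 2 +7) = 130 / 8249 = 0.02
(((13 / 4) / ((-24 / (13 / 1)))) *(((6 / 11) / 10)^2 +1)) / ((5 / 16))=-5.65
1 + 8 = 9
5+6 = 11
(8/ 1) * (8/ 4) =16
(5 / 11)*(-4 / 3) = -20 / 33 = -0.61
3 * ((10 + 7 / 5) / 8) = 171 / 40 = 4.28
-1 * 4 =-4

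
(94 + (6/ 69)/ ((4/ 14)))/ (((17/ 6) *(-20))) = -6507/ 3910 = -1.66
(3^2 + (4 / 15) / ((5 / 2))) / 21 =683 / 1575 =0.43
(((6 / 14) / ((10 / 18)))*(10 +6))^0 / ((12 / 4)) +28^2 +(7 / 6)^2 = 28285 / 36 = 785.69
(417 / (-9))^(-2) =9 / 19321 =0.00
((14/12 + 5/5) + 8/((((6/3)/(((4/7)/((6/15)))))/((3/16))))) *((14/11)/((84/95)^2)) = 5.27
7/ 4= 1.75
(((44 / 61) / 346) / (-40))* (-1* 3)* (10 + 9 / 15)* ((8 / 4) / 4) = 0.00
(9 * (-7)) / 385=-9 / 55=-0.16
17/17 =1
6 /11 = 0.55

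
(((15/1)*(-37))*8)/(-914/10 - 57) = 11100/371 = 29.92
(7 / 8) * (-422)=-1477 / 4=-369.25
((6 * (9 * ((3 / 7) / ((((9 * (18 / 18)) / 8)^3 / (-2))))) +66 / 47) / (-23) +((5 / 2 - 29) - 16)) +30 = -11.15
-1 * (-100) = 100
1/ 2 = 0.50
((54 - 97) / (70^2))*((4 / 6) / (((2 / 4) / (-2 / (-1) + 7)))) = -0.11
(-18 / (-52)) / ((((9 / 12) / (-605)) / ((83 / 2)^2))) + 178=-12498907 / 26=-480727.19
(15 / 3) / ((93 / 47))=235 / 93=2.53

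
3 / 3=1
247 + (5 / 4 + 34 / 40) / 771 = 634797 / 2570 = 247.00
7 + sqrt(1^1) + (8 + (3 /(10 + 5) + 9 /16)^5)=53273396301 /3276800000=16.26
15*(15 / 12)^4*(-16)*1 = -9375 / 16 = -585.94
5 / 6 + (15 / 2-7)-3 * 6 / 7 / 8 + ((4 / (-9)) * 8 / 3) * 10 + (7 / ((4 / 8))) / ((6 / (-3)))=-13487 / 756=-17.84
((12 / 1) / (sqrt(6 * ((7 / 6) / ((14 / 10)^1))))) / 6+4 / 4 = 1.89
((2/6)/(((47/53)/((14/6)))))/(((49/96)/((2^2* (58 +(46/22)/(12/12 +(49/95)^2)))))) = 410.01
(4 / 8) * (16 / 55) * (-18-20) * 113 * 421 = -14462192 / 55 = -262948.95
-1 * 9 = -9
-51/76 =-0.67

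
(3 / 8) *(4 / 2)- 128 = -509 / 4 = -127.25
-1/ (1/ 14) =-14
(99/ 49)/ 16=99/ 784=0.13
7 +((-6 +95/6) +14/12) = 18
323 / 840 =0.38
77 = 77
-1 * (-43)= 43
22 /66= 1 /3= 0.33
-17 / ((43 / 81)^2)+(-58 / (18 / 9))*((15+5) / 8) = -491179 / 3698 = -132.82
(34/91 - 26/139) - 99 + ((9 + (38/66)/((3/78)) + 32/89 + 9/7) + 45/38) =-101662828273/1411704294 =-72.01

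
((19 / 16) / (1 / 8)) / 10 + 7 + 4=239 / 20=11.95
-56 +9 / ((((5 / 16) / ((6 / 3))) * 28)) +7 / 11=-20523 / 385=-53.31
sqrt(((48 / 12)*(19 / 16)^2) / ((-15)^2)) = 19 / 120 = 0.16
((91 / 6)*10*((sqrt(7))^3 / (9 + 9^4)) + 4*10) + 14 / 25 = 637*sqrt(7) / 3942 + 1014 / 25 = 40.99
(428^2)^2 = 33556377856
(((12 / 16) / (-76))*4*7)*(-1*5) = 105 / 76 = 1.38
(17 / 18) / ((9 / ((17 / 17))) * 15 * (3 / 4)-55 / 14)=238 / 24525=0.01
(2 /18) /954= 1 /8586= 0.00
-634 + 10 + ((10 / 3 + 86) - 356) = -2672 / 3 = -890.67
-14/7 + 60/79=-98/79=-1.24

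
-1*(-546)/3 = 182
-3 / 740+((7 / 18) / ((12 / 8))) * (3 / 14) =343 / 6660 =0.05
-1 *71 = -71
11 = 11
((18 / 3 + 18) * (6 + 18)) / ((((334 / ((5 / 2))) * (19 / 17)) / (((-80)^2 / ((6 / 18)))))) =235008000 / 3173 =74064.92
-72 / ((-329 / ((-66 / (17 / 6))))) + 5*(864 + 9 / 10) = 48316833 / 11186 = 4319.40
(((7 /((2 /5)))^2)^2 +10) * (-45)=-67535325 /16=-4220957.81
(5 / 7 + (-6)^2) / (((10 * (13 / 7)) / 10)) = 257 / 13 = 19.77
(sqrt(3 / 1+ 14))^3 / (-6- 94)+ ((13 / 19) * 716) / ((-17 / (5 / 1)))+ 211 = 21613 / 323- 17 * sqrt(17) / 100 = 66.21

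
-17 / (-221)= 1 / 13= 0.08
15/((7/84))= 180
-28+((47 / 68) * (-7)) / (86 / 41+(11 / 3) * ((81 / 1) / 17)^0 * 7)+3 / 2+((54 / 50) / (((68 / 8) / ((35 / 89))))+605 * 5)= 61969169763 / 20667580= 2998.38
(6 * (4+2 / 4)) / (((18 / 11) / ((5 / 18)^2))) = 275 / 216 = 1.27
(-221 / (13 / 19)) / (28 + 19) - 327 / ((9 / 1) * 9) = -13844 / 1269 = -10.91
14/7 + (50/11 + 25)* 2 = 672/11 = 61.09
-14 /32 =-7 /16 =-0.44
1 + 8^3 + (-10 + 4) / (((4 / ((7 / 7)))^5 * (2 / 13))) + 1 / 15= 7880119 / 15360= 513.03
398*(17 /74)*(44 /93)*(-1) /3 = -148852 /10323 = -14.42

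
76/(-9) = -8.44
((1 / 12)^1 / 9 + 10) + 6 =1729 / 108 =16.01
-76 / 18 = -38 / 9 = -4.22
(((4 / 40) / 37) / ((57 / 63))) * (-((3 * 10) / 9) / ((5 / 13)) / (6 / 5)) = -91 / 4218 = -0.02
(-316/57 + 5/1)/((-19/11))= 341/1083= 0.31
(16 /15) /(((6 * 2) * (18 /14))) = 28 /405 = 0.07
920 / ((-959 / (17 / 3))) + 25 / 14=-21005 / 5754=-3.65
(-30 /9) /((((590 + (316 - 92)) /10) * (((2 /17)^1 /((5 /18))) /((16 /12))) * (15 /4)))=-0.03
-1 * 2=-2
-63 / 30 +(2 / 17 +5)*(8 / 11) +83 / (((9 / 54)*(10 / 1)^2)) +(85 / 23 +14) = 2612597 / 107525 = 24.30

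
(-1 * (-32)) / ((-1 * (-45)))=32 / 45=0.71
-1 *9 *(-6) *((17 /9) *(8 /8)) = 102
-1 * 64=-64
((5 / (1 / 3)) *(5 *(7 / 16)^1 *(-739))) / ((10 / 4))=-77595 / 8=-9699.38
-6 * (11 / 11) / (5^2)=-6 / 25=-0.24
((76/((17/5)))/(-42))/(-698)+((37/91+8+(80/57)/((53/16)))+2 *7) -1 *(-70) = 151411813022/1631046963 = 92.83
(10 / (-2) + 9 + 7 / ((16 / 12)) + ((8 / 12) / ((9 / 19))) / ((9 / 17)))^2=133980625 / 944784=141.81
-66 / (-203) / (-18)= -11 / 609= -0.02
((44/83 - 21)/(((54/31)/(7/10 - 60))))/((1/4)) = 31232717/11205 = 2787.39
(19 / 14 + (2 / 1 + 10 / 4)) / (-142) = -41 / 994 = -0.04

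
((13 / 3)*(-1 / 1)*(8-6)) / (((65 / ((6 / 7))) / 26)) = -104 / 35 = -2.97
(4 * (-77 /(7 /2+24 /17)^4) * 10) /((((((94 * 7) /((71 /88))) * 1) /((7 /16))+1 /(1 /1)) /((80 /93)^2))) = -1870271721472000 /890830759044307167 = -0.00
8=8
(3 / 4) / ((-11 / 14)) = -21 / 22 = -0.95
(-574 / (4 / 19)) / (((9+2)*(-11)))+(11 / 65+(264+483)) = 12107417 / 15730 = 769.70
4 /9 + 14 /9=2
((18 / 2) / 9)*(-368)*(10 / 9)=-3680 / 9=-408.89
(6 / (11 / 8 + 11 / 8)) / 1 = 24 / 11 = 2.18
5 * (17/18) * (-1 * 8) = -340/9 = -37.78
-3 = -3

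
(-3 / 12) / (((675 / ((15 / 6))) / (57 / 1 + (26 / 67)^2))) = -256549 / 4848120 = -0.05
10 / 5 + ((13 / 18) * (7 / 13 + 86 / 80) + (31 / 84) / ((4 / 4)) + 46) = 249653 / 5040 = 49.53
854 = 854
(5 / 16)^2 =25 / 256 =0.10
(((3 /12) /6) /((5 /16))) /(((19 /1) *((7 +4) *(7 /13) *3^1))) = 26 /65835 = 0.00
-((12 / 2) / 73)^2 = -36 / 5329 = -0.01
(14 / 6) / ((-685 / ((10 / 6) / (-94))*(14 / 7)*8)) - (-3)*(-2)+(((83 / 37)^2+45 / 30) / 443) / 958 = -3232238981839325 / 538708217825376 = -6.00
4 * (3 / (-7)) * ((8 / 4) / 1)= -24 / 7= -3.43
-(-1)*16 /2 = 8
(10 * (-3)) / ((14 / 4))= -60 / 7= -8.57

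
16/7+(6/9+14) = 356/21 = 16.95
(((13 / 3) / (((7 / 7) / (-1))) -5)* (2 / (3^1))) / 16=-7 / 18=-0.39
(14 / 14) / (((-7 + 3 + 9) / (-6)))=-6 / 5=-1.20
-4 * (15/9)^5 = -12500/243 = -51.44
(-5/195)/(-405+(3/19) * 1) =19/299988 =0.00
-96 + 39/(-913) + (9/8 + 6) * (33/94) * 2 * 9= -17514135/343288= -51.02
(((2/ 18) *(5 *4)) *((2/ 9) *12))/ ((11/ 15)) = 800/ 99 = 8.08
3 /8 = 0.38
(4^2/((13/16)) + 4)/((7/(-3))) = -132/13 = -10.15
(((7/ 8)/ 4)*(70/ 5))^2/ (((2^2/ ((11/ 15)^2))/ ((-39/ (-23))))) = 3776773/ 1766400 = 2.14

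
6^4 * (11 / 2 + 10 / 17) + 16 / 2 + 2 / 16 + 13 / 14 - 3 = 7517379 / 952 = 7896.41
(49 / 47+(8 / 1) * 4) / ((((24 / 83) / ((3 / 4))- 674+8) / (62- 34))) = -1804586 / 1298281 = -1.39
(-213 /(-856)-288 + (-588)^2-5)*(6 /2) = 887118807 /856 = 1036353.75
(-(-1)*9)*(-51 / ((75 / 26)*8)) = -1989 / 100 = -19.89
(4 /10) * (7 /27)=14 /135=0.10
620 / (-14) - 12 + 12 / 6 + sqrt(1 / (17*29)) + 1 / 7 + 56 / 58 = -10795 / 203 + sqrt(493) / 493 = -53.13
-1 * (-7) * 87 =609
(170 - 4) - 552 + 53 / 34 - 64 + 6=-15043 / 34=-442.44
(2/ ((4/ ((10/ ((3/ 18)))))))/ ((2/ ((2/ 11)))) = 30/ 11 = 2.73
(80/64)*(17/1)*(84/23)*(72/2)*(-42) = -2698920/23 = -117344.35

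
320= 320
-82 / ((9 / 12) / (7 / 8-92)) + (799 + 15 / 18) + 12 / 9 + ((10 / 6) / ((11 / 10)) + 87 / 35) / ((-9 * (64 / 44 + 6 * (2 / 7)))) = 354567029 / 32940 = 10764.03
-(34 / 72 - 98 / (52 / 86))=75631 / 468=161.60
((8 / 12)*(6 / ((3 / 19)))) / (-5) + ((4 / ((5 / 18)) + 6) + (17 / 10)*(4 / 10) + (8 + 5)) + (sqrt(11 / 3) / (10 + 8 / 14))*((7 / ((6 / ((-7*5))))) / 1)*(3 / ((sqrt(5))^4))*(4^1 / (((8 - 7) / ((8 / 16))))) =2176 / 75 - 343*sqrt(33) / 1110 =27.24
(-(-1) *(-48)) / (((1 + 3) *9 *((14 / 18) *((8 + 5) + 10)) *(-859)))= 12 / 138299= 0.00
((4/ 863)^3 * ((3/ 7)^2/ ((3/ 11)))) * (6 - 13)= -2112/ 4499149529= -0.00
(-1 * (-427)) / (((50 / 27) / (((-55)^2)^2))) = 4219902225 / 2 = 2109951112.50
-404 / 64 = -6.31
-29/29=-1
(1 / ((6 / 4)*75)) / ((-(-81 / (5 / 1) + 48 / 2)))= -2 / 1755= -0.00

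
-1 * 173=-173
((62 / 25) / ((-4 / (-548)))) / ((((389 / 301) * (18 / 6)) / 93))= 79257514 / 9725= 8149.87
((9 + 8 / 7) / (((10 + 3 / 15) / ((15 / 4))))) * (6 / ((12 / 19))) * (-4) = -33725 / 238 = -141.70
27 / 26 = 1.04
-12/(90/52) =-104/15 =-6.93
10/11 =0.91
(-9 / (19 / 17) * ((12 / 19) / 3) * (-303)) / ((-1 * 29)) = -185436 / 10469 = -17.71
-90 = -90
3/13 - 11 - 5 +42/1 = 341/13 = 26.23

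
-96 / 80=-6 / 5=-1.20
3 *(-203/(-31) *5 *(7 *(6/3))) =42630/31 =1375.16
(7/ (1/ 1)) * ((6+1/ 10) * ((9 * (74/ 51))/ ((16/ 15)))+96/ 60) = 726187/ 1360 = 533.96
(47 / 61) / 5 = 47 / 305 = 0.15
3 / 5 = 0.60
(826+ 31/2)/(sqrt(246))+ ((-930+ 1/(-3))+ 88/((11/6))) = -2647/3+ 561 * sqrt(246)/164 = -828.68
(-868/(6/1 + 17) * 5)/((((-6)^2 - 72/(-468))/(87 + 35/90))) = -4437433/9729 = -456.10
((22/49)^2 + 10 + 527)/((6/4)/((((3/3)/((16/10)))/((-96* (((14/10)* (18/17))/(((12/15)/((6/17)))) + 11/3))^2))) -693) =538635698705/413313317379543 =0.00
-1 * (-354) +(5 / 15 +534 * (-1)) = -539 / 3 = -179.67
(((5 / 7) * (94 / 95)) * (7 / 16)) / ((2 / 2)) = 0.31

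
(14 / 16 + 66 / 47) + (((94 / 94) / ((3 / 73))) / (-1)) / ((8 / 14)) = -45463 / 1128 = -40.30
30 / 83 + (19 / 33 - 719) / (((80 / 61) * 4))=-29929201 / 219120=-136.59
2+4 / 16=9 / 4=2.25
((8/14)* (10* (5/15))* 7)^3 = 64000/27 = 2370.37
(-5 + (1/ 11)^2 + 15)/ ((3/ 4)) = 4844/ 363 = 13.34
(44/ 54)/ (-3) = -22/ 81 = -0.27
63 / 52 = 1.21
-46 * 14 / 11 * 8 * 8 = -3746.91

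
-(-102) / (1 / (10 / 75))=68 / 5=13.60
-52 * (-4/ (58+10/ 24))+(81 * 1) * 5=286401/ 701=408.56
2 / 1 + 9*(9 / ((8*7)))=193 / 56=3.45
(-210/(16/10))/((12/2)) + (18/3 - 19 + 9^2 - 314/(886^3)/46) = 46.12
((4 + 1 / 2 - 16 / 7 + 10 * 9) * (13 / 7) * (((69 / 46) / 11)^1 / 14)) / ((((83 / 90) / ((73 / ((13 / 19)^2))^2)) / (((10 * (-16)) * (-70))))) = 48415021175826000 / 98287189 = 492587301.24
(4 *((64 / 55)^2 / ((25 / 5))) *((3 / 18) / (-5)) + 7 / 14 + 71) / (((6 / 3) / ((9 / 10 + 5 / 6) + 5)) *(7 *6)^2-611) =-3275100841 / 3988916250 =-0.82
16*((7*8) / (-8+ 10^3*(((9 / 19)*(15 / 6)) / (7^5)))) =-71530592 / 633041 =-113.00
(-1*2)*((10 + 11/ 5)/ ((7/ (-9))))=1098/ 35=31.37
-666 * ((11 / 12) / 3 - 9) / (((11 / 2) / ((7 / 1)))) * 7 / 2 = 567469 / 22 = 25794.05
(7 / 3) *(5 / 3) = 35 / 9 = 3.89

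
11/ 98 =0.11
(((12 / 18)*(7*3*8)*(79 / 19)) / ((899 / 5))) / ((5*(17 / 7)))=61936 / 290377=0.21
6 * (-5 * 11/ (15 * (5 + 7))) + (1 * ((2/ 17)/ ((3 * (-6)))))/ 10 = -1403/ 765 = -1.83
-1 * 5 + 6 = 1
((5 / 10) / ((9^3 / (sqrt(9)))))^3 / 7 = 0.00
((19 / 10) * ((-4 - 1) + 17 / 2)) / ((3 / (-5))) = -133 / 12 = -11.08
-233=-233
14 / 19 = 0.74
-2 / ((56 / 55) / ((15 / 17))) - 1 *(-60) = 27735 / 476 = 58.27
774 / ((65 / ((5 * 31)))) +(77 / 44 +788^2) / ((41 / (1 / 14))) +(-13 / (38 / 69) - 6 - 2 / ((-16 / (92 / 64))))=2898.05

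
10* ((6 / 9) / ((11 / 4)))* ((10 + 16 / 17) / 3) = 4960 / 561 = 8.84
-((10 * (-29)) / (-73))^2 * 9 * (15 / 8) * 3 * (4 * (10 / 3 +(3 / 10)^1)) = -61876575 / 5329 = -11611.29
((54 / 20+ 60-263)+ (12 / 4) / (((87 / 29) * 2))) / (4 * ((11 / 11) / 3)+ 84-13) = -2997 / 1085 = -2.76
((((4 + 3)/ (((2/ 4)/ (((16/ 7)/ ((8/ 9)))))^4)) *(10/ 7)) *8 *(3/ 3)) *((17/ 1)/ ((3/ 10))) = 7614259200/ 2401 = 3171286.63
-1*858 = -858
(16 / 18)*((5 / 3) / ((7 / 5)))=200 / 189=1.06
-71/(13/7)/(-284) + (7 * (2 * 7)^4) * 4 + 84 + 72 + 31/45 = 2517383287/2340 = 1075804.82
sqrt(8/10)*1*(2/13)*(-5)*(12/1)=-48*sqrt(5)/13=-8.26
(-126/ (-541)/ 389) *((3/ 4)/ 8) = 189/ 3367184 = 0.00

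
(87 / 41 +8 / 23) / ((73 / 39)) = 90831 / 68839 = 1.32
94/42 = 2.24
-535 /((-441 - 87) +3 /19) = 10165 /10029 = 1.01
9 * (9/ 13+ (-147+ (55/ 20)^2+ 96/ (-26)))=-20511/ 16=-1281.94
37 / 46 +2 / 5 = 1.20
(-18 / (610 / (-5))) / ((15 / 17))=51 / 305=0.17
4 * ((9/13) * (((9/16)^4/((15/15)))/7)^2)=387420489/683973541888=0.00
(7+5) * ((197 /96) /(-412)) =-197 /3296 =-0.06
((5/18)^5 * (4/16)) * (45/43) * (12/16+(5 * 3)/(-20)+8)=15625/4513968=0.00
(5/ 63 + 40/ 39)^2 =819025/ 670761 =1.22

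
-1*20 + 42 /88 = -859 /44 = -19.52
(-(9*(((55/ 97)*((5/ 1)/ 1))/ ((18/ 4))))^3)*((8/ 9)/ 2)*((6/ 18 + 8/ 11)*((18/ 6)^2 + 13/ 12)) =-64054375000/ 73926513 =-866.46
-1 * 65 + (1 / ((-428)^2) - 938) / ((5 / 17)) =-2980586847 / 915920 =-3254.20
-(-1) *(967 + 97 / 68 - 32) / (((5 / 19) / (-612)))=-10888767 / 5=-2177753.40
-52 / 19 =-2.74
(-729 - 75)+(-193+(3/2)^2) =-3979/4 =-994.75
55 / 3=18.33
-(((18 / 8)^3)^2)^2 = -282429536481 / 16777216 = -16834.11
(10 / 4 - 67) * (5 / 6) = -215 / 4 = -53.75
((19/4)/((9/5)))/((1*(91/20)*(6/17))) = 8075/4914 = 1.64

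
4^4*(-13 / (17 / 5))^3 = -70304000 / 4913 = -14309.79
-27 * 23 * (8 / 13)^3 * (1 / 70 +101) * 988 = -85433066496 / 5915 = -14443460.10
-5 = -5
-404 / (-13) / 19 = 404 / 247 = 1.64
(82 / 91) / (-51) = -82 / 4641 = -0.02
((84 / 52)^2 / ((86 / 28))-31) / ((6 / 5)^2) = -5477575 / 261612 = -20.94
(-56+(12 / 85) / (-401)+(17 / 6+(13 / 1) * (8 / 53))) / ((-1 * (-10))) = -555009871 / 108390300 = -5.12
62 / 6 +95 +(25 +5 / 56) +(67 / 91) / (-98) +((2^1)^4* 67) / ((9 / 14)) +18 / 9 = 577876981 / 321048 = 1799.97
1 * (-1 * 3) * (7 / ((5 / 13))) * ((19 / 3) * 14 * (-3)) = 14523.60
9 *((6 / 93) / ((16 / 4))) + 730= 45269 / 62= 730.15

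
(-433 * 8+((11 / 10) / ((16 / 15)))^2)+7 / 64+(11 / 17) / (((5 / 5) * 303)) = -18265099921 / 5274624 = -3462.83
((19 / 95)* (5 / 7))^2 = 1 / 49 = 0.02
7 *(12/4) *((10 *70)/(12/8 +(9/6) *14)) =1960/3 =653.33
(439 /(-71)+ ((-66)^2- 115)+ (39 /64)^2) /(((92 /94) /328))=2373409789281 /1672192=1419340.48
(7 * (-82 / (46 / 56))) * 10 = -160720 / 23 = -6987.83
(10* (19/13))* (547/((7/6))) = 623580/91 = 6852.53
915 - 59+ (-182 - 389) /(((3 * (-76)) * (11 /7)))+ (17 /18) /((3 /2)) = 19371817 /22572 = 858.22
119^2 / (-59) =-14161 / 59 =-240.02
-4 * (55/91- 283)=102792/91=1129.58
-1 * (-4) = 4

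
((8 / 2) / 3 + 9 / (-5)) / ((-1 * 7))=1 / 15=0.07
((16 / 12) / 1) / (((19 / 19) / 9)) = 12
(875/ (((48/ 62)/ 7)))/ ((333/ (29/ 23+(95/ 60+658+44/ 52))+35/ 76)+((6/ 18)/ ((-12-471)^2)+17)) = 105164530712836875/ 238786942255894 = 440.41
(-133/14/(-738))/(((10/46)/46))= 10051/3690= 2.72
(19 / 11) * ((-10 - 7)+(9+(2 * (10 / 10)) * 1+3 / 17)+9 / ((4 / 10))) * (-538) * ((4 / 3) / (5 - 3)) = -1931958 / 187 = -10331.33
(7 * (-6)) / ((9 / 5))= -23.33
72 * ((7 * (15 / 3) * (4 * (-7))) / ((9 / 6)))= -47040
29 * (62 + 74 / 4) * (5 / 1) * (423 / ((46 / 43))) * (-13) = -240003855 / 4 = -60000963.75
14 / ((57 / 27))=126 / 19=6.63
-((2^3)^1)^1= -8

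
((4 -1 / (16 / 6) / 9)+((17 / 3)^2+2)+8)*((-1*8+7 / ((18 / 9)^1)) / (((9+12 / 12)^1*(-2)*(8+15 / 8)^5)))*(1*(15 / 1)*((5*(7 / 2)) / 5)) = 17832192 / 3077056399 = 0.01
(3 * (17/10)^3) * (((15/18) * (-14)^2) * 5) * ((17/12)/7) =584647/240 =2436.03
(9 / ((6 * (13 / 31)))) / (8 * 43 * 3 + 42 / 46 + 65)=2139 / 656552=0.00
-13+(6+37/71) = -460/71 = -6.48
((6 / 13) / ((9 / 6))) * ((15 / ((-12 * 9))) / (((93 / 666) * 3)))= -370 / 3627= -0.10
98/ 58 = 49/ 29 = 1.69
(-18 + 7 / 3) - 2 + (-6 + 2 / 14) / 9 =-1154 / 63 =-18.32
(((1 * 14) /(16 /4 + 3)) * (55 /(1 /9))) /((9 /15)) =1650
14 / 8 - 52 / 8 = -19 / 4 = -4.75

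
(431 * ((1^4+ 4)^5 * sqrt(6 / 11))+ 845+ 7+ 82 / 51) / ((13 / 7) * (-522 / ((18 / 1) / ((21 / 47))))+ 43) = 1023049 / 22695+ 12660625 * sqrt(66) / 1958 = 52575.93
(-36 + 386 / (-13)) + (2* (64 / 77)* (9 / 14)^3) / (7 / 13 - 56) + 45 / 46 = -737009843305 / 11387313938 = -64.72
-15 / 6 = -5 / 2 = -2.50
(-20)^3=-8000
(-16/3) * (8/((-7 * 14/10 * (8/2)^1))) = 160/147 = 1.09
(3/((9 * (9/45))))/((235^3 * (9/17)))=17/70080525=0.00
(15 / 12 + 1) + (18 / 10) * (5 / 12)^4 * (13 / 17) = 2.29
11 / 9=1.22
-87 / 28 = -3.11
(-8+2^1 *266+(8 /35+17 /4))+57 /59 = 4373213 /8260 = 529.44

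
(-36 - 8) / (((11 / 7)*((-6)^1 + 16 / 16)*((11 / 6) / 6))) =1008 / 55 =18.33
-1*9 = -9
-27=-27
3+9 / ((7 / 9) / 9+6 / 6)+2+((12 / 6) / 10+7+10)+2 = 14293 / 440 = 32.48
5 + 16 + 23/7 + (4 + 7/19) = 3811/133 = 28.65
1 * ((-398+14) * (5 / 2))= -960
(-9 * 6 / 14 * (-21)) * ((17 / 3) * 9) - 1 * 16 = 4115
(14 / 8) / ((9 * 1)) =0.19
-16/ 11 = -1.45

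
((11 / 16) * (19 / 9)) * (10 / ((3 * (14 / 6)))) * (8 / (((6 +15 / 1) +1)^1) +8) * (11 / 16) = 24035 / 2016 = 11.92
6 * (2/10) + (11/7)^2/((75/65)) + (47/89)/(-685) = 29926906/8961855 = 3.34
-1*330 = -330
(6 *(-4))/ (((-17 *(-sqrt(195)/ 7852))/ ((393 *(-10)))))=3797952 *sqrt(195)/ 17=3119736.08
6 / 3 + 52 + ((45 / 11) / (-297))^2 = 7115551 / 131769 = 54.00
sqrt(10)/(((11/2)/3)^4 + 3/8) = 1296 *sqrt(10)/15127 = 0.27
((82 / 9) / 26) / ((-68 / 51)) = -41 / 156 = -0.26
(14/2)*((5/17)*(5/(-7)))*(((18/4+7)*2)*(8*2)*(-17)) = 9200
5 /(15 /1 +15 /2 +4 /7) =70 /323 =0.22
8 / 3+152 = 464 / 3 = 154.67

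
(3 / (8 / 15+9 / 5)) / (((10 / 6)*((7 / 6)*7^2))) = 162 / 12005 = 0.01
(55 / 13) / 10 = 11 / 26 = 0.42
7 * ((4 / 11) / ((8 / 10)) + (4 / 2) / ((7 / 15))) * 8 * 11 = 2920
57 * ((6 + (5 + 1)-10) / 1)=114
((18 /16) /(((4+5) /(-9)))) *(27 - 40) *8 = 117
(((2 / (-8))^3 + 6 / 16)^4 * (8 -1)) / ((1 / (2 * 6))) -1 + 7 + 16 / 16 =35236789 / 4194304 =8.40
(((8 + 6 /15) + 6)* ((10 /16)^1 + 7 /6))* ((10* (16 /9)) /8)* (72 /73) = 56.55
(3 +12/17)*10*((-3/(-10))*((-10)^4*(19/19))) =1890000/17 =111176.47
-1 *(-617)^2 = -380689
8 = 8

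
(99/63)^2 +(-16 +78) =3159/49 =64.47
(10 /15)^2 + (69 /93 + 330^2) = 30383431 /279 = 108901.19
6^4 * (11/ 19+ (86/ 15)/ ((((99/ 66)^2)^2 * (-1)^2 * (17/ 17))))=632144/ 285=2218.05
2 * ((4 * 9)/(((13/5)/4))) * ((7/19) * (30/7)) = 174.90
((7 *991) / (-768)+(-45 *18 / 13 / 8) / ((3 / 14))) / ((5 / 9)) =-1359183 / 16640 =-81.68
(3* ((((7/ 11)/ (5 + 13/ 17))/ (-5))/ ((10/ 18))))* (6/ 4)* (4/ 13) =-1377/ 25025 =-0.06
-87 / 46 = -1.89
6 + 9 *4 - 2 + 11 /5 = 211 /5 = 42.20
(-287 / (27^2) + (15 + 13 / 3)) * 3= 13807 / 243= 56.82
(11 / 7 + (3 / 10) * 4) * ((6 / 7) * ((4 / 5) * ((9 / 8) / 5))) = 2619 / 6125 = 0.43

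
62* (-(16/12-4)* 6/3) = 992/3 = 330.67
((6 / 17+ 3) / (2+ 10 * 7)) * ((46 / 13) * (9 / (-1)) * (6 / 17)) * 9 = -35397 / 7514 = -4.71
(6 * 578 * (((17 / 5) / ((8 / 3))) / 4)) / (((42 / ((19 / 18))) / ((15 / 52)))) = 93347 / 11648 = 8.01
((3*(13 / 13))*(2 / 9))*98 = 196 / 3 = 65.33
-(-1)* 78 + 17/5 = 407/5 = 81.40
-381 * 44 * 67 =-1123188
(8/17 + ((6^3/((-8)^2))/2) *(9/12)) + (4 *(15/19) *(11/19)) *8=6426569/392768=16.36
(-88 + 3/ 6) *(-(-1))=-175/ 2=-87.50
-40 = -40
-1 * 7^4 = -2401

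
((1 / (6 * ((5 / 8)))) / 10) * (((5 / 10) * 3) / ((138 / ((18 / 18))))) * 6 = 1 / 575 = 0.00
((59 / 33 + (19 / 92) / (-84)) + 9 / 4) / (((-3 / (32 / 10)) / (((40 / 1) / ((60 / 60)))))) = -2744344 / 15939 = -172.18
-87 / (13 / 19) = -1653 / 13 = -127.15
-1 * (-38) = 38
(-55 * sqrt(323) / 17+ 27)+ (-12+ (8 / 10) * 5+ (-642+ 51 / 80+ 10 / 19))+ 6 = -936071 / 1520 - 55 * sqrt(323) / 17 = -673.98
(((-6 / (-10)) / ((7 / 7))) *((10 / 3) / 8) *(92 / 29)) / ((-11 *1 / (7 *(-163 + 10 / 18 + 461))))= -432607 / 2871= -150.68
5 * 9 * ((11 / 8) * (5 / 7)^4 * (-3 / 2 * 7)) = -928125 / 5488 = -169.12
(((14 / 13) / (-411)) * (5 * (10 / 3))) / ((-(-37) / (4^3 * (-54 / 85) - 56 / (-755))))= 72926560 / 1522418391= 0.05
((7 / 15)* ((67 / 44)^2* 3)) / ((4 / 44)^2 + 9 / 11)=31423 / 8000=3.93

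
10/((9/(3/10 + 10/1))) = 103/9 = 11.44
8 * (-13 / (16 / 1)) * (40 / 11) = -260 / 11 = -23.64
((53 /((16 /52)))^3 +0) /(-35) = -327082769 /2240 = -146019.09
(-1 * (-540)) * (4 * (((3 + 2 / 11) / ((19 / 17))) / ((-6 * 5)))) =-42840 / 209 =-204.98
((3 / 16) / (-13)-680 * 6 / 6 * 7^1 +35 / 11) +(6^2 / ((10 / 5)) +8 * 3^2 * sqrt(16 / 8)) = -4637.01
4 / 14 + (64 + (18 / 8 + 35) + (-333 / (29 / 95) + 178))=-811.33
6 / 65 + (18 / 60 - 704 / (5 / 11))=-201293 / 130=-1548.41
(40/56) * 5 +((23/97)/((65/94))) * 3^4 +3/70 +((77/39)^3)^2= 2165151622888687/23892270137190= 90.62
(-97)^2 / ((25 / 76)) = 715084 / 25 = 28603.36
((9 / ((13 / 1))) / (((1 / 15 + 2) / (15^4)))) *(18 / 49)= 123018750 / 19747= 6229.74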